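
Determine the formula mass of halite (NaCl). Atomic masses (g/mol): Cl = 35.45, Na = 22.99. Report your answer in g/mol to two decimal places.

The formula mass is the sum 1·22.99 + 1·35.45.

58.44 g/mol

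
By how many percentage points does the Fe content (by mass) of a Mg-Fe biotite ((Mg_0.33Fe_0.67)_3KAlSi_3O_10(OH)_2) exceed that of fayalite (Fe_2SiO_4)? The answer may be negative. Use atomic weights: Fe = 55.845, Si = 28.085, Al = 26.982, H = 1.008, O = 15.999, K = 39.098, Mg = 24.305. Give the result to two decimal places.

-31.46 percentage points

First mineral: 112.248 g Fe in 480.649 g formula = 23.35 wt% Fe.
Second mineral: 111.690 g Fe in 203.771 g formula = 54.81 wt% Fe.
23.35% − 54.81% gives a difference of -31.46 percentage points.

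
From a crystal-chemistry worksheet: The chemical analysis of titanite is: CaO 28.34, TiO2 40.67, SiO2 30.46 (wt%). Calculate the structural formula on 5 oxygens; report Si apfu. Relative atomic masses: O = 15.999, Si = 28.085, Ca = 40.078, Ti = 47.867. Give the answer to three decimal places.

0.999 Si apfu

CaO (M=56.077): mol = 0.50538; Ca = 0.50538, O = 0.50538.
TiO2 (M=79.865): mol = 0.50923; Ti = 0.50923, O = 1.01846.
SiO2 (M=60.083): mol = 0.50697; Si = 0.50697, O = 1.01394.
ΣO = 2.53778; factor = 5/ΣO = 1.97023.
Si apfu = 0.50697 × 1.97023 = 0.999.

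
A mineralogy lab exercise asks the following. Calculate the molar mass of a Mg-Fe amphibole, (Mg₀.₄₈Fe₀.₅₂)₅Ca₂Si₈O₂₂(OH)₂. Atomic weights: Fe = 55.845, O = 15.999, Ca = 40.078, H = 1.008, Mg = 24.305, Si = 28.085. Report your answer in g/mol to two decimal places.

894.36 g/mol

M = 2.40(24.305) + 2.60(55.845) + 2(40.078) + 8(28.085) + 24(15.999) + 2(1.008)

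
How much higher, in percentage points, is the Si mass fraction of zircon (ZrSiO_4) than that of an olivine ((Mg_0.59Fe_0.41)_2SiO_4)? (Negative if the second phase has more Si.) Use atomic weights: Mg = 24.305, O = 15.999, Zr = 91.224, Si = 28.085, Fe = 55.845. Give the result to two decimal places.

First mineral: 28.085 g Si in 183.305 g formula = 15.32 wt% Si.
Second mineral: 28.085 g Si in 166.554 g formula = 16.86 wt% Si.
15.32% − 16.86% gives a difference of -1.54 percentage points.

-1.54 percentage points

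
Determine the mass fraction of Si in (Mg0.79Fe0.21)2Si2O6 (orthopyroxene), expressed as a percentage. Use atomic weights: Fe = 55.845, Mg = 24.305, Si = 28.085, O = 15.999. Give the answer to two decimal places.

26.25 wt%

Molar mass of (Mg0.79Fe0.21)2Si2O6: 1.58·24.305 + 0.42·55.845 + 2·28.085 + 6·15.999 = 214.021 g/mol.
Mass of Si per formula unit: 2 × 28.085 = 56.170 g.
Weight fraction Si = 56.170 / 214.021 = 0.2625.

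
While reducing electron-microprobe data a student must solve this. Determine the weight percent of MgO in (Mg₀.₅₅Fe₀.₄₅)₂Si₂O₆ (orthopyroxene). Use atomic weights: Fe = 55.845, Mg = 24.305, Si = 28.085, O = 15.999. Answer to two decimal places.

19.35 wt%

Molar mass of (Mg₀.₅₅Fe₀.₄₅)₂Si₂O₆ = 1.10×24.305 + 0.90×55.845 + 2×28.085 + 6×15.999 = 229.160 g/mol.
Each formula unit contains 1.10 Mg, equivalent to 1.10/1 = 1.1000 mol MgO.
M(MgO) = 1×24.305 + 1×15.999 = 40.304 g/mol.
Mass of MgO per formula unit = 1.1000 × 40.304 = 44.334 g.
MgO wt% = 44.334 / 229.160 × 100 = 19.35%.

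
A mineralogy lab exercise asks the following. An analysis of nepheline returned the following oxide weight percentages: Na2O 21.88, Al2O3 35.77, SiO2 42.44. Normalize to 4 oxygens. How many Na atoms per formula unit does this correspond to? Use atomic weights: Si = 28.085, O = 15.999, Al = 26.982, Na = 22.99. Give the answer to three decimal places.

21.88 wt% Na2O ÷ 61.979 g/mol = 0.35302 mol, giving 0.70604 Na and 0.35302 O.
35.77 wt% Al2O3 ÷ 101.961 g/mol = 0.35082 mol, giving 0.70164 Al and 1.05246 O.
42.44 wt% SiO2 ÷ 60.083 g/mol = 0.70636 mol, giving 0.70636 Si and 1.41272 O.
Oxygen sums to 2.81820; scaling by 4/2.81820 = 1.41935 puts the formula on 4 O.
Na: 0.70604 × 1.41935 = 1.002 atoms per formula unit.

1.002 Na apfu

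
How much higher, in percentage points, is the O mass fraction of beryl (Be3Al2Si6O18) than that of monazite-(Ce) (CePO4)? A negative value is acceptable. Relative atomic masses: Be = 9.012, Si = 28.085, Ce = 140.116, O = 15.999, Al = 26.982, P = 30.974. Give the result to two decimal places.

26.36 percentage points

O in Be3Al2Si6O18: molar mass 537.492 g/mol; 18×15.999 = 287.982 g → 53.58 wt%.
O in CePO4: molar mass 235.086 g/mol; 4×15.999 = 63.996 g → 27.22 wt%.
Difference = 53.58 − 27.22 = 26.36 percentage points.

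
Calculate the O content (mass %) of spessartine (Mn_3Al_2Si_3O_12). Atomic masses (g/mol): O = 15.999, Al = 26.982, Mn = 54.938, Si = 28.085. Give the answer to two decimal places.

Molar mass of Mn_3Al_2Si_3O_12: 3*54.938 + 2*26.982 + 3*28.085 + 12*15.999 = 495.021 g/mol.
Mass of O per formula unit: 12 × 15.999 = 191.988 g.
Weight fraction O = 191.988 / 495.021 = 0.3878.

38.78 mass %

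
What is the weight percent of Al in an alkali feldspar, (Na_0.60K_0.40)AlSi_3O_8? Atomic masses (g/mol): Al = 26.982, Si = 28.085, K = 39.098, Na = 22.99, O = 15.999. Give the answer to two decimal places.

10.04 mass %

Molar mass of (Na_0.60K_0.40)AlSi_3O_8: 0.60*22.99 + 0.40*39.098 + 1*26.982 + 3*28.085 + 8*15.999 = 268.662 g/mol.
Mass of Al per formula unit: 1 × 26.982 = 26.982 g.
Weight fraction Al = 26.982 / 268.662 = 0.1004.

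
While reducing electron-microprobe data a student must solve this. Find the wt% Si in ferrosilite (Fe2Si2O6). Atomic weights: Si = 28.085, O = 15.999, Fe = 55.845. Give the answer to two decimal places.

Formula mass = 2*55.845 + 2*28.085 + 6*15.999 = 263.854 g/mol, of which 56.170 g is Si.
So Si makes up 56.170/263.854 = 0.2129 of the mass, i.e. 21.29%.

21.29 wt%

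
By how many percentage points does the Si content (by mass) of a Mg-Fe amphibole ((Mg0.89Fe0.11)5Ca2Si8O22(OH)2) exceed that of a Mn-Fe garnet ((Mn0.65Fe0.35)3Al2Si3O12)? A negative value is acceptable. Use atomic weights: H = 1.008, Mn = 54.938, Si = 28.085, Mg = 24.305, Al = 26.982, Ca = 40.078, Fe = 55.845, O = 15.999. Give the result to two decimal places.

10.09 percentage points

First mineral: 224.680 g Si in 829.700 g formula = 27.08 wt% Si.
Second mineral: 84.255 g Si in 495.973 g formula = 16.99 wt% Si.
27.08% − 16.99% gives a difference of 10.09 percentage points.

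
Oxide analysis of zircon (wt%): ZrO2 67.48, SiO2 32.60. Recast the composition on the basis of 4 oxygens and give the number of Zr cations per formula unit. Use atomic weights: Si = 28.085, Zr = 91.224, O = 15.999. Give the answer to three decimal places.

67.48 wt% ZrO2 ÷ 123.222 g/mol = 0.54763 mol, giving 0.54763 Zr and 1.09526 O.
32.60 wt% SiO2 ÷ 60.083 g/mol = 0.54258 mol, giving 0.54258 Si and 1.08516 O.
Oxygen sums to 2.18042; scaling by 4/2.18042 = 1.83451 puts the formula on 4 O.
Zr: 0.54763 × 1.83451 = 1.005 atoms per formula unit.

1.005 Zr apfu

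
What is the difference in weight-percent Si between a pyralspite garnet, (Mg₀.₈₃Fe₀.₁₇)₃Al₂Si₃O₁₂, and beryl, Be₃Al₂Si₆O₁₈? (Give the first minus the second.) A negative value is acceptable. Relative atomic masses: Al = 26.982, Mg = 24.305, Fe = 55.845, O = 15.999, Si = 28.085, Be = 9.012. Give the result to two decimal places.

M((Mg₀.₈₃Fe₀.₁₇)₃Al₂Si₃O₁₂) = 419.207 g/mol, so wt% Si = 84.255/419.207 × 100 = 20.10%.
M(Be₃Al₂Si₆O₁₈) = 537.492 g/mol, so wt% Si = 168.510/537.492 × 100 = 31.35%.
20.10 − 31.35 = -11.25 pp.

-11.25 percentage points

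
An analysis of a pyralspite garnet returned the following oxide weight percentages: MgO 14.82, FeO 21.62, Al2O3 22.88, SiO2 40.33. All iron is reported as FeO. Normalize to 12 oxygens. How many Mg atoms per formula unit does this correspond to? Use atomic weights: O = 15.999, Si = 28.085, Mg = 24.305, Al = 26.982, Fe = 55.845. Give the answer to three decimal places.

1.644 Mg apfu

MgO: 14.82/40.304 = 0.36771 mol → 0.36771 mol Mg, 0.36771 mol O.
FeO: 21.62/71.844 = 0.30093 mol → 0.30093 mol Fe, 0.30093 mol O.
Al2O3: 22.88/101.961 = 0.22440 mol → 0.44880 mol Al, 0.67320 mol O.
SiO2: 40.33/60.083 = 0.67124 mol → 0.67124 mol Si, 1.34248 mol O.
Total oxygen = 2.68432 mol. Normalization factor = 12/2.68432 = 4.47041.
Mg per 12 O = 0.36771 × 4.47041 = 1.644.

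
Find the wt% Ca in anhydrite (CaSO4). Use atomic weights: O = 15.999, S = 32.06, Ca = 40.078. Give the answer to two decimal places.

29.44 wt%

Molar mass of CaSO4: 1·40.078 + 1·32.06 + 4·15.999 = 136.134 g/mol.
Mass of Ca per formula unit: 1 × 40.078 = 40.078 g.
Weight fraction Ca = 40.078 / 136.134 = 0.2944.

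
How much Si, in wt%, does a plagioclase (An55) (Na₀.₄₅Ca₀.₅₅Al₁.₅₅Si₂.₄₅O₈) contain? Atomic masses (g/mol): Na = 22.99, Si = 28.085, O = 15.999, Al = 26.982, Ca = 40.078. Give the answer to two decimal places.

25.39 wt%

Formula mass = 0.45×22.99 + 0.55×40.078 + 1.55×26.982 + 2.45×28.085 + 8×15.999 = 271.011 g/mol, of which 68.808 g is Si.
So Si makes up 68.808/271.011 = 0.2539 of the mass, i.e. 25.39%.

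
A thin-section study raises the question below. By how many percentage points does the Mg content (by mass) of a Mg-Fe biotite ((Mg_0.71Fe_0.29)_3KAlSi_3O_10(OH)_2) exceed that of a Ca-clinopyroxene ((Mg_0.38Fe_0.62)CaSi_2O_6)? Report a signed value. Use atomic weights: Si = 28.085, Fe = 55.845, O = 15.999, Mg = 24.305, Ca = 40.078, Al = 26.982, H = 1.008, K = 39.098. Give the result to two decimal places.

7.73 percentage points

First mineral: 51.770 g Mg in 444.694 g formula = 11.64 wt% Mg.
Second mineral: 9.236 g Mg in 236.102 g formula = 3.91 wt% Mg.
11.64% − 3.91% gives a difference of 7.73 percentage points.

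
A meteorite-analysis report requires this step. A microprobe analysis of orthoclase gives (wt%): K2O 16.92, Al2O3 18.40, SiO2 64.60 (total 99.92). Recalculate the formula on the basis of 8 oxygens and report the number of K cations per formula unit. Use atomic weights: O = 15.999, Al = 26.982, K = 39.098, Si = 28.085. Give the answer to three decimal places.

K2O: 16.92/94.195 = 0.17963 mol → 0.35926 mol K, 0.17963 mol O.
Al2O3: 18.40/101.961 = 0.18046 mol → 0.36092 mol Al, 0.54138 mol O.
SiO2: 64.60/60.083 = 1.07518 mol → 1.07518 mol Si, 2.15036 mol O.
Total oxygen = 2.87137 mol. Normalization factor = 8/2.87137 = 2.78613.
K per 8 O = 0.35926 × 2.78613 = 1.001.

1.001 K apfu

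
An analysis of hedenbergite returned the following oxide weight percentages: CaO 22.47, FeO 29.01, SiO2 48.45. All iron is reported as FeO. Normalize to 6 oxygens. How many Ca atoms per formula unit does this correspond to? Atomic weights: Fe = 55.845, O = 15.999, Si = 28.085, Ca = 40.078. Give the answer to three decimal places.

22.47 wt% CaO ÷ 56.077 g/mol = 0.40070 mol, giving 0.40070 Ca and 0.40070 O.
29.01 wt% FeO ÷ 71.844 g/mol = 0.40379 mol, giving 0.40379 Fe and 0.40379 O.
48.45 wt% SiO2 ÷ 60.083 g/mol = 0.80638 mol, giving 0.80638 Si and 1.61276 O.
Oxygen sums to 2.41725; scaling by 6/2.41725 = 2.48216 puts the formula on 6 O.
Ca: 0.40070 × 2.48216 = 0.995 atoms per formula unit.

0.995 Ca apfu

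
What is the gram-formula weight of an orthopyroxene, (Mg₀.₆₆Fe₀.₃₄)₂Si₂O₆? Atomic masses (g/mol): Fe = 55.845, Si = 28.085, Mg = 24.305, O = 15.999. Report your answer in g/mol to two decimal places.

222.22 g/mol

Mg: 1.32 × 24.305 = 32.0826
Fe: 0.68 × 55.845 = 37.9746
Si: 2 × 28.085 = 56.1700
O: 6 × 15.999 = 95.9940
Summing the contributions gives the formula mass.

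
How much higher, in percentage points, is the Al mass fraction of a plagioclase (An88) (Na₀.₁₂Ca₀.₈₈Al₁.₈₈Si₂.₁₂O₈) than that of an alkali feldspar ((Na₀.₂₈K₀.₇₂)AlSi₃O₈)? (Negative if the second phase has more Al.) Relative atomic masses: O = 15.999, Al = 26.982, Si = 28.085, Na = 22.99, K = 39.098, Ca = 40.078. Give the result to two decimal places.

8.51 percentage points

First mineral: 50.726 g Al in 276.286 g formula = 18.36 wt% Al.
Second mineral: 26.982 g Al in 273.817 g formula = 9.85 wt% Al.
18.36% − 9.85% gives a difference of 8.51 percentage points.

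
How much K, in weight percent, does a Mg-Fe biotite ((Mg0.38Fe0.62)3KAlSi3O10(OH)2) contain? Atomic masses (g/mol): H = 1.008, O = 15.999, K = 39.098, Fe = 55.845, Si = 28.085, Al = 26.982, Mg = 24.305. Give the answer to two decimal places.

8.22 weight percent

Formula mass = 1.14·24.305 + 1.86·55.845 + 1·39.098 + 1·26.982 + 3·28.085 + 12·15.999 + 2·1.008 = 475.918 g/mol, of which 39.098 g is K.
So K makes up 39.098/475.918 = 0.0822 of the mass, i.e. 8.22%.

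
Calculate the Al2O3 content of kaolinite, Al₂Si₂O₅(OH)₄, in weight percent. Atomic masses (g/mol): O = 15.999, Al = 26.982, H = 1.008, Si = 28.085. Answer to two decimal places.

39.50 wt%

Molar mass of Al₂Si₂O₅(OH)₄ = 2×26.982 + 2×28.085 + 9×15.999 + 4×1.008 = 258.157 g/mol.
Each formula unit contains 2 Al, equivalent to 2/2 = 1.0000 mol Al2O3.
M(Al2O3) = 2×26.982 + 3×15.999 = 101.961 g/mol.
Mass of Al2O3 per formula unit = 1.0000 × 101.961 = 101.961 g.
Al2O3 wt% = 101.961 / 258.157 × 100 = 39.50%.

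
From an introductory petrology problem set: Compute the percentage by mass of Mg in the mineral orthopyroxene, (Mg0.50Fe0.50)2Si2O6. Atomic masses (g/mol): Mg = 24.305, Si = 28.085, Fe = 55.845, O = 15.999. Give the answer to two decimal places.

10.46 wt%

M((Mg0.50Fe0.50)2Si2O6) = 232.314 g/mol.
Mg contributes 1 × 24.305 = 24.305 g per mole.
24.305/232.314 = 0.1046 → 10.46%.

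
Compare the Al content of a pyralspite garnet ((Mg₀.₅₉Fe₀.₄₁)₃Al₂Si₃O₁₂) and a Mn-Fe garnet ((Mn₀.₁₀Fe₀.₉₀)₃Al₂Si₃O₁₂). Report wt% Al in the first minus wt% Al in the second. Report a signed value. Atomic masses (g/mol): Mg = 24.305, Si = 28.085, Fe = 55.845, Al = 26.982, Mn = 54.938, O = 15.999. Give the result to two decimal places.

1.36 percentage points

First mineral: 53.964 g Al in 441.916 g formula = 12.21 wt% Al.
Second mineral: 53.964 g Al in 497.470 g formula = 10.85 wt% Al.
12.21% − 10.85% gives a difference of 1.36 percentage points.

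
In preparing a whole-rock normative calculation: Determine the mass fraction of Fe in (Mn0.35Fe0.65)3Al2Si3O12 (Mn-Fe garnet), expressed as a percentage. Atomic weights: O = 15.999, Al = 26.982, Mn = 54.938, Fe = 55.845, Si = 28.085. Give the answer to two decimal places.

21.92 mass %

Molar mass of (Mn0.35Fe0.65)3Al2Si3O12: 1.05*54.938 + 1.95*55.845 + 2*26.982 + 3*28.085 + 12*15.999 = 496.790 g/mol.
Mass of Fe per formula unit: 1.95 × 55.845 = 108.898 g.
Weight fraction Fe = 108.898 / 496.790 = 0.2192.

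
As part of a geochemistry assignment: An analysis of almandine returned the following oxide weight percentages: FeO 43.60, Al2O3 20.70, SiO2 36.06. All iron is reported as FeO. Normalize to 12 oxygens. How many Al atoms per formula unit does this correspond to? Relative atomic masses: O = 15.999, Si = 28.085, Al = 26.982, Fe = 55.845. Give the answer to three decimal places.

2.017 Al apfu

43.60 wt% FeO ÷ 71.844 g/mol = 0.60687 mol, giving 0.60687 Fe and 0.60687 O.
20.70 wt% Al2O3 ÷ 101.961 g/mol = 0.20302 mol, giving 0.40604 Al and 0.60906 O.
36.06 wt% SiO2 ÷ 60.083 g/mol = 0.60017 mol, giving 0.60017 Si and 1.20034 O.
Oxygen sums to 2.41627; scaling by 12/2.41627 = 4.96633 puts the formula on 12 O.
Al: 0.40604 × 4.96633 = 2.017 atoms per formula unit.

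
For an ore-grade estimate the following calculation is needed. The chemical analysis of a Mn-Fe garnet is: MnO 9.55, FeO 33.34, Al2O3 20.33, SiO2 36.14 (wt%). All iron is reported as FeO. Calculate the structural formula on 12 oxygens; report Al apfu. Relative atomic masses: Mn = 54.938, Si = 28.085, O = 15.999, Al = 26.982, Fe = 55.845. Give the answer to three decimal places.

MnO: 9.55/70.937 = 0.13463 mol → 0.13463 mol Mn, 0.13463 mol O.
FeO: 33.34/71.844 = 0.46406 mol → 0.46406 mol Fe, 0.46406 mol O.
Al2O3: 20.33/101.961 = 0.19939 mol → 0.39878 mol Al, 0.59817 mol O.
SiO2: 36.14/60.083 = 0.60150 mol → 0.60150 mol Si, 1.20300 mol O.
Total oxygen = 2.39986 mol. Normalization factor = 12/2.39986 = 5.00029.
Al per 12 O = 0.39878 × 5.00029 = 1.994.

1.994 Al apfu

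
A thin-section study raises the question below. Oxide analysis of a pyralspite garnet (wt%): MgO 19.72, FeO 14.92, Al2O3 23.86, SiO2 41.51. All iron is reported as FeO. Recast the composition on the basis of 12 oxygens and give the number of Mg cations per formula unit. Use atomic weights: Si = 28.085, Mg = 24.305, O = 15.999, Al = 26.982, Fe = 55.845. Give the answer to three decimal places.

2.111 Mg apfu

19.72 wt% MgO ÷ 40.304 g/mol = 0.48928 mol, giving 0.48928 Mg and 0.48928 O.
14.92 wt% FeO ÷ 71.844 g/mol = 0.20767 mol, giving 0.20767 Fe and 0.20767 O.
23.86 wt% Al2O3 ÷ 101.961 g/mol = 0.23401 mol, giving 0.46802 Al and 0.70203 O.
41.51 wt% SiO2 ÷ 60.083 g/mol = 0.69088 mol, giving 0.69088 Si and 1.38176 O.
Oxygen sums to 2.78074; scaling by 12/2.78074 = 4.31540 puts the formula on 12 O.
Mg: 0.48928 × 4.31540 = 2.111 atoms per formula unit.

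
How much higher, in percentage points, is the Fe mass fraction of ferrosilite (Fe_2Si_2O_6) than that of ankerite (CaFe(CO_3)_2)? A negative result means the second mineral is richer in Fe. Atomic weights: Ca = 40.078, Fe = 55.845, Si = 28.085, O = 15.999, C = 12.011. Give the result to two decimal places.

16.47 percentage points

Fe in Fe_2Si_2O_6: molar mass 263.854 g/mol; 2×55.845 = 111.690 g → 42.33 wt%.
Fe in CaFe(CO_3)_2: molar mass 215.939 g/mol; 1×55.845 = 55.845 g → 25.86 wt%.
Difference = 42.33 − 25.86 = 16.47 percentage points.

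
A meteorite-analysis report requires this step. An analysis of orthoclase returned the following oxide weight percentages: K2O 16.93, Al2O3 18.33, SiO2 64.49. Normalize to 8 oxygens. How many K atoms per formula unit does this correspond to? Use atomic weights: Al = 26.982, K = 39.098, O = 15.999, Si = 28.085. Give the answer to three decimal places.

1.003 K apfu

16.93 wt% K2O ÷ 94.195 g/mol = 0.17973 mol, giving 0.35946 K and 0.17973 O.
18.33 wt% Al2O3 ÷ 101.961 g/mol = 0.17977 mol, giving 0.35954 Al and 0.53931 O.
64.49 wt% SiO2 ÷ 60.083 g/mol = 1.07335 mol, giving 1.07335 Si and 2.14670 O.
Oxygen sums to 2.86574; scaling by 8/2.86574 = 2.79160 puts the formula on 8 O.
K: 0.35946 × 2.79160 = 1.003 atoms per formula unit.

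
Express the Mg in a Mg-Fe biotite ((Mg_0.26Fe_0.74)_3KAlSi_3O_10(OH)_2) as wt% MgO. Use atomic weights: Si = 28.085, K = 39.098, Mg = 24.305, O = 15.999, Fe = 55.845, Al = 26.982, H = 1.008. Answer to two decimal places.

6.45 wt%

Formula mass = 487.273 g/mol.
0.78 Mg → 0.7800 mol MgO per formula unit; M(MgO) = 40.304, so MgO mass = 31.437 g.
31.437/487.273 × 100 = 6.45 wt%.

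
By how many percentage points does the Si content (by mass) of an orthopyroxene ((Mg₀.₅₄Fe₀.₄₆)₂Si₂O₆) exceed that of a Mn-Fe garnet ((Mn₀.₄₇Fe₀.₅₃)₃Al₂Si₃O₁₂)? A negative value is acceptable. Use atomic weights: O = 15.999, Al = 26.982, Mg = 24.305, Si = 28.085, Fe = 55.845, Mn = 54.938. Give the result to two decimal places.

7.47 percentage points

M((Mg₀.₅₄Fe₀.₄₆)₂Si₂O₆) = 229.791 g/mol, so wt% Si = 56.170/229.791 × 100 = 24.44%.
M((Mn₀.₄₇Fe₀.₅₃)₃Al₂Si₃O₁₂) = 496.463 g/mol, so wt% Si = 84.255/496.463 × 100 = 16.97%.
24.44 − 16.97 = 7.47 pp.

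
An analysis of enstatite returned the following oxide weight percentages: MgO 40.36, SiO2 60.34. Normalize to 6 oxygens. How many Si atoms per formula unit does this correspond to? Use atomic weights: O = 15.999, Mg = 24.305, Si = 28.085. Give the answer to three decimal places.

MgO: 40.36/40.304 = 1.00139 mol → 1.00139 mol Mg, 1.00139 mol O.
SiO2: 60.34/60.083 = 1.00428 mol → 1.00428 mol Si, 2.00856 mol O.
Total oxygen = 3.00995 mol. Normalization factor = 6/3.00995 = 1.99339.
Si per 6 O = 1.00428 × 1.99339 = 2.002.

2.002 Si apfu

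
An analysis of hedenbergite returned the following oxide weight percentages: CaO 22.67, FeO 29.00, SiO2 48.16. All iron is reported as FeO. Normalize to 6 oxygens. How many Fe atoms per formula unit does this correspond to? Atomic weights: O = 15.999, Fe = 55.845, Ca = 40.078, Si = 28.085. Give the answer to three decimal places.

22.67 wt% CaO ÷ 56.077 g/mol = 0.40427 mol, giving 0.40427 Ca and 0.40427 O.
29.00 wt% FeO ÷ 71.844 g/mol = 0.40365 mol, giving 0.40365 Fe and 0.40365 O.
48.16 wt% SiO2 ÷ 60.083 g/mol = 0.80156 mol, giving 0.80156 Si and 1.60312 O.
Oxygen sums to 2.41104; scaling by 6/2.41104 = 2.48855 puts the formula on 6 O.
Fe: 0.40365 × 2.48855 = 1.005 atoms per formula unit.

1.005 Fe apfu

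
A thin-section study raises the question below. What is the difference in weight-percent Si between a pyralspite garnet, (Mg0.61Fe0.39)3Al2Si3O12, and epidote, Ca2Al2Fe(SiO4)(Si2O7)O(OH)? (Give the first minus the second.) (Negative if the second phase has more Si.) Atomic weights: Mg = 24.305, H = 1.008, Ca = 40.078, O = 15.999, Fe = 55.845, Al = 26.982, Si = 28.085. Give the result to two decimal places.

First mineral: 84.255 g Si in 440.024 g formula = 19.15 wt% Si.
Second mineral: 84.255 g Si in 483.215 g formula = 17.44 wt% Si.
19.15% − 17.44% gives a difference of 1.71 percentage points.

1.71 percentage points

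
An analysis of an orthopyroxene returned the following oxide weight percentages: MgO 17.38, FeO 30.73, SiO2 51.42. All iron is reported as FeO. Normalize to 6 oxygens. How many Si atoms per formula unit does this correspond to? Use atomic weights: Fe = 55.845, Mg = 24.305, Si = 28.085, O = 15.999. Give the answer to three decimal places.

1.998 Si apfu

MgO: 17.38/40.304 = 0.43122 mol → 0.43122 mol Mg, 0.43122 mol O.
FeO: 30.73/71.844 = 0.42773 mol → 0.42773 mol Fe, 0.42773 mol O.
SiO2: 51.42/60.083 = 0.85582 mol → 0.85582 mol Si, 1.71164 mol O.
Total oxygen = 2.57059 mol. Normalization factor = 6/2.57059 = 2.33409.
Si per 6 O = 0.85582 × 2.33409 = 1.998.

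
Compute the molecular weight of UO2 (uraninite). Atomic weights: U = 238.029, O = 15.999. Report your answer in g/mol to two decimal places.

270.03 g/mol

M = 1·238.029 + 2·15.999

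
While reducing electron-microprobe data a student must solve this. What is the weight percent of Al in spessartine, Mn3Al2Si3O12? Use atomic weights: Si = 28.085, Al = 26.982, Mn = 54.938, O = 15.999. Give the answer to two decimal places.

M(Mn3Al2Si3O12) = 495.021 g/mol.
Al contributes 2 × 26.982 = 53.964 g per mole.
53.964/495.021 = 0.1090 → 10.90%.

10.90 weight percent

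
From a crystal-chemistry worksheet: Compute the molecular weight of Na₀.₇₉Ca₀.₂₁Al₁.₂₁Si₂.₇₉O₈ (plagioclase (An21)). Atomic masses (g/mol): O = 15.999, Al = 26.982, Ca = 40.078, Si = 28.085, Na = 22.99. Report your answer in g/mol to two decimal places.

265.58 g/mol

M = 0.79·22.99 + 0.21·40.078 + 1.21·26.982 + 2.79·28.085 + 8·15.999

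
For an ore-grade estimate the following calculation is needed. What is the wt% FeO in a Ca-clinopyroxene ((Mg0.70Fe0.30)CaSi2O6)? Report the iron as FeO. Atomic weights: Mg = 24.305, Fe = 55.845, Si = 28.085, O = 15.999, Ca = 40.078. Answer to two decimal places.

M((Mg0.70Fe0.30)CaSi2O6) = 226.009 g/mol; M(FeO) = 71.844 g/mol.
Moles FeO per formula unit = 0.30 Fe ÷ 1 = 0.3000.
FeO fraction = (0.3000 × 71.844) / 226.009 = 21.553/226.009 = 0.0954.

9.54 wt%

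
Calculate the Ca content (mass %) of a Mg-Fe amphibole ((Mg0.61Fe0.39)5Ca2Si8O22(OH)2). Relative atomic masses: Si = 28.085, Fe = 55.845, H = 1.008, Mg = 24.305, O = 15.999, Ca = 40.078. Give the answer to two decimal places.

9.17 mass %

Molar mass of (Mg0.61Fe0.39)5Ca2Si8O22(OH)2: 3.05*24.305 + 1.95*55.845 + 2*40.078 + 8*28.085 + 24*15.999 + 2*1.008 = 873.856 g/mol.
Mass of Ca per formula unit: 2 × 40.078 = 80.156 g.
Weight fraction Ca = 80.156 / 873.856 = 0.0917.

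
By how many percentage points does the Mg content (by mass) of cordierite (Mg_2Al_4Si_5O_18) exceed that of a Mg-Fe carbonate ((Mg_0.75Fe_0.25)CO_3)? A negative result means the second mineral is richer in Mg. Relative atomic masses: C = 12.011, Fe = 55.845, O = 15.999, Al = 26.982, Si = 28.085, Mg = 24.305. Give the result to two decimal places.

-11.46 percentage points

Mg in Mg_2Al_4Si_5O_18: molar mass 584.945 g/mol; 2×24.305 = 48.610 g → 8.31 wt%.
Mg in (Mg_0.75Fe_0.25)CO_3: molar mass 92.198 g/mol; 0.75×24.305 = 18.229 g → 19.77 wt%.
Difference = 8.31 − 19.77 = -11.46 percentage points.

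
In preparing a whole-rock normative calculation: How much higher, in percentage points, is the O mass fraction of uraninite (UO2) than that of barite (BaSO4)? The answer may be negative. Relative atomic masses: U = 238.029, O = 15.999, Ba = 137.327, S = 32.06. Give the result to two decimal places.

-15.57 percentage points

First mineral: 31.998 g O in 270.027 g formula = 11.85 wt% O.
Second mineral: 63.996 g O in 233.383 g formula = 27.42 wt% O.
11.85% − 27.42% gives a difference of -15.57 percentage points.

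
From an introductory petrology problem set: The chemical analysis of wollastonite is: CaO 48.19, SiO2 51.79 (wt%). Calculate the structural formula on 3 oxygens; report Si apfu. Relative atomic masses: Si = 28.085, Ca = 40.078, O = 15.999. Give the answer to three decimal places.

CaO: 48.19/56.077 = 0.85935 mol → 0.85935 mol Ca, 0.85935 mol O.
SiO2: 51.79/60.083 = 0.86197 mol → 0.86197 mol Si, 1.72394 mol O.
Total oxygen = 2.58329 mol. Normalization factor = 3/2.58329 = 1.16131.
Si per 3 O = 0.86197 × 1.16131 = 1.001.

1.001 Si apfu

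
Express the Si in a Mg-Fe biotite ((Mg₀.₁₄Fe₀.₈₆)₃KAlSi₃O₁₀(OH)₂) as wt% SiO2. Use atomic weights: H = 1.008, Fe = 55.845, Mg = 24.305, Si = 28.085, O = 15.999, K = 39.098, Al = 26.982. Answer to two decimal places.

36.15 wt%

Molar mass of (Mg₀.₁₄Fe₀.₈₆)₃KAlSi₃O₁₀(OH)₂ = 0.42·24.305 + 2.58·55.845 + 1·39.098 + 1·26.982 + 3·28.085 + 12·15.999 + 2·1.008 = 498.627 g/mol.
Each formula unit contains 3 Si, equivalent to 3/1 = 3.0000 mol SiO2.
M(SiO2) = 1×28.085 + 2×15.999 = 60.083 g/mol.
Mass of SiO2 per formula unit = 3.0000 × 60.083 = 180.249 g.
SiO2 wt% = 180.249 / 498.627 × 100 = 36.15%.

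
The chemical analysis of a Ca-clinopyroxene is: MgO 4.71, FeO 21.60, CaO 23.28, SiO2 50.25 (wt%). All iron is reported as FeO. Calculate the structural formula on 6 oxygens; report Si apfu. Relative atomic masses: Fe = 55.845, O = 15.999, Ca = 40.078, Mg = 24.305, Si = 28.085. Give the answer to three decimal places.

4.71 wt% MgO ÷ 40.304 g/mol = 0.11686 mol, giving 0.11686 Mg and 0.11686 O.
21.60 wt% FeO ÷ 71.844 g/mol = 0.30065 mol, giving 0.30065 Fe and 0.30065 O.
23.28 wt% CaO ÷ 56.077 g/mol = 0.41514 mol, giving 0.41514 Ca and 0.41514 O.
50.25 wt% SiO2 ÷ 60.083 g/mol = 0.83634 mol, giving 0.83634 Si and 1.67268 O.
Oxygen sums to 2.50533; scaling by 6/2.50533 = 2.39489 puts the formula on 6 O.
Si: 0.83634 × 2.39489 = 2.003 atoms per formula unit.

2.003 Si apfu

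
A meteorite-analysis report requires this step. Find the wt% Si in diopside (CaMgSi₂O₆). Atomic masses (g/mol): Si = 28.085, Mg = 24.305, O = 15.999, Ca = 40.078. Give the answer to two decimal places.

25.94 wt%

Formula mass = 1×40.078 + 1×24.305 + 2×28.085 + 6×15.999 = 216.547 g/mol, of which 56.170 g is Si.
So Si makes up 56.170/216.547 = 0.2594 of the mass, i.e. 25.94%.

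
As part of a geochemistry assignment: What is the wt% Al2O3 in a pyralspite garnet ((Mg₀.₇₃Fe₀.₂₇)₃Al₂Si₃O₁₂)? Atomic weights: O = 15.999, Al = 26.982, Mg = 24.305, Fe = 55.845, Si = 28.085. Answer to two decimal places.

M((Mg₀.₇₃Fe₀.₂₇)₃Al₂Si₃O₁₂) = 428.669 g/mol; M(Al2O3) = 101.961 g/mol.
Moles Al2O3 per formula unit = 2 Al ÷ 2 = 1.0000.
Al2O3 fraction = (1.0000 × 101.961) / 428.669 = 101.961/428.669 = 0.2379.

23.79 wt%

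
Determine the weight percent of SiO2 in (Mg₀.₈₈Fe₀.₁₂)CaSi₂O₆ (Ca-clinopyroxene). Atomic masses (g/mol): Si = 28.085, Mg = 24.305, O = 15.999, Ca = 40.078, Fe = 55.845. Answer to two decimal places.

Molar mass of (Mg₀.₈₈Fe₀.₁₂)CaSi₂O₆ = 0.88×24.305 + 0.12×55.845 + 1×40.078 + 2×28.085 + 6×15.999 = 220.332 g/mol.
Each formula unit contains 2 Si, equivalent to 2/1 = 2.0000 mol SiO2.
M(SiO2) = 1×28.085 + 2×15.999 = 60.083 g/mol.
Mass of SiO2 per formula unit = 2.0000 × 60.083 = 120.166 g.
SiO2 wt% = 120.166 / 220.332 × 100 = 54.54%.

54.54 wt%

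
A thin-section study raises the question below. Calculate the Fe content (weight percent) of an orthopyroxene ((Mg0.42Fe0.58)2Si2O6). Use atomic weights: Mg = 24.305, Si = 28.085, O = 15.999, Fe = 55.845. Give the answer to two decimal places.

27.29 weight percent

M((Mg0.42Fe0.58)2Si2O6) = 237.360 g/mol.
Fe contributes 1.16 × 55.845 = 64.780 g per mole.
64.780/237.360 = 0.2729 → 27.29%.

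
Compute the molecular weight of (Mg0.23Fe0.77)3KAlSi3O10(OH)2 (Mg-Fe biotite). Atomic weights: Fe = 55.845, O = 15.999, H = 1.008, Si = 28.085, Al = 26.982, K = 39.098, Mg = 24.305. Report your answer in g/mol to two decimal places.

490.11 g/mol

The formula mass is the sum 0.69(24.305) + 2.31(55.845) + 1(39.098) + 1(26.982) + 3(28.085) + 12(15.999) + 2(1.008).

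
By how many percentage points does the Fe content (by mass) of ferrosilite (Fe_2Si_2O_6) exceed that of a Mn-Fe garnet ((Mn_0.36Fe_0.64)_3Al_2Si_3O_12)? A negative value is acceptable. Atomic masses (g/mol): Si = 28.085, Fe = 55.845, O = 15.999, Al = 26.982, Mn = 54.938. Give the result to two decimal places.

20.75 percentage points

First mineral: 111.690 g Fe in 263.854 g formula = 42.33 wt% Fe.
Second mineral: 107.222 g Fe in 496.762 g formula = 21.58 wt% Fe.
42.33% − 21.58% gives a difference of 20.75 percentage points.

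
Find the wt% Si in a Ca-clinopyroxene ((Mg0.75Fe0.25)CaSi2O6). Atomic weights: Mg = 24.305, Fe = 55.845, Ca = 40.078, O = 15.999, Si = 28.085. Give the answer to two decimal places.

M((Mg0.75Fe0.25)CaSi2O6) = 224.432 g/mol.
Si contributes 2 × 28.085 = 56.170 g per mole.
56.170/224.432 = 0.2503 → 25.03%.

25.03 mass %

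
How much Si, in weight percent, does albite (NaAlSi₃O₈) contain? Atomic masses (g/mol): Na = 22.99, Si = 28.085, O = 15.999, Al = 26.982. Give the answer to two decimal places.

Molar mass of NaAlSi₃O₈: 1*22.99 + 1*26.982 + 3*28.085 + 8*15.999 = 262.219 g/mol.
Mass of Si per formula unit: 3 × 28.085 = 84.255 g.
Weight fraction Si = 84.255 / 262.219 = 0.3213.

32.13 weight percent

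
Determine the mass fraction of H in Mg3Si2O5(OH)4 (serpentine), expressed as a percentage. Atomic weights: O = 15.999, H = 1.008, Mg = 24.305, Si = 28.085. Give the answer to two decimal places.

1.46 weight percent

Molar mass of Mg3Si2O5(OH)4: 3*24.305 + 2*28.085 + 9*15.999 + 4*1.008 = 277.108 g/mol.
Mass of H per formula unit: 4 × 1.008 = 4.032 g.
Weight fraction H = 4.032 / 277.108 = 0.0146.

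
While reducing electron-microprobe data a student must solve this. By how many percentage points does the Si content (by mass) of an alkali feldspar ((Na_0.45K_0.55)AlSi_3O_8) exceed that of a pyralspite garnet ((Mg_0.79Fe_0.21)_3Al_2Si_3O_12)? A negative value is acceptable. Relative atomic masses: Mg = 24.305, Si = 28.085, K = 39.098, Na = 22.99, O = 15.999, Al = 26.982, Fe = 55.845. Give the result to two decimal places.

11.16 percentage points

Si in (Na_0.45K_0.55)AlSi_3O_8: molar mass 271.078 g/mol; 3×28.085 = 84.255 g → 31.08 wt%.
Si in (Mg_0.79Fe_0.21)_3Al_2Si_3O_12: molar mass 422.992 g/mol; 3×28.085 = 84.255 g → 19.92 wt%.
Difference = 31.08 − 19.92 = 11.16 percentage points.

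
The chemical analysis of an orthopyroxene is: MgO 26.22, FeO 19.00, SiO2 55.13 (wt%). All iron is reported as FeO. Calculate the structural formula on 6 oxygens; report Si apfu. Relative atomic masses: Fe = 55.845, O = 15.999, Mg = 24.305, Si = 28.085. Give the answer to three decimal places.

26.22 wt% MgO ÷ 40.304 g/mol = 0.65056 mol, giving 0.65056 Mg and 0.65056 O.
19.00 wt% FeO ÷ 71.844 g/mol = 0.26446 mol, giving 0.26446 Fe and 0.26446 O.
55.13 wt% SiO2 ÷ 60.083 g/mol = 0.91756 mol, giving 0.91756 Si and 1.83512 O.
Oxygen sums to 2.75014; scaling by 6/2.75014 = 2.18171 puts the formula on 6 O.
Si: 0.91756 × 2.18171 = 2.002 atoms per formula unit.

2.002 Si apfu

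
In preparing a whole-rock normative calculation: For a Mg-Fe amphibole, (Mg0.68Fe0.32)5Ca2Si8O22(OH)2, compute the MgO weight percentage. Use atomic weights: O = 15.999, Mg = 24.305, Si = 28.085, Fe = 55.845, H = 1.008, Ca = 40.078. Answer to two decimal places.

M((Mg0.68Fe0.32)5Ca2Si8O22(OH)2) = 862.817 g/mol; M(MgO) = 40.304 g/mol.
Moles MgO per formula unit = 3.40 Mg ÷ 1 = 3.4000.
MgO fraction = (3.4000 × 40.304) / 862.817 = 137.034/862.817 = 0.1588.

15.88 wt%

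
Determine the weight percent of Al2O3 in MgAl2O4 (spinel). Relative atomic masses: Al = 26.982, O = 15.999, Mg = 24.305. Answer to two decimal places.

Molar mass of MgAl2O4 = 1*24.305 + 2*26.982 + 4*15.999 = 142.265 g/mol.
Each formula unit contains 2 Al, equivalent to 2/2 = 1.0000 mol Al2O3.
M(Al2O3) = 2×26.982 + 3×15.999 = 101.961 g/mol.
Mass of Al2O3 per formula unit = 1.0000 × 101.961 = 101.961 g.
Al2O3 wt% = 101.961 / 142.265 × 100 = 71.67%.

71.67 wt%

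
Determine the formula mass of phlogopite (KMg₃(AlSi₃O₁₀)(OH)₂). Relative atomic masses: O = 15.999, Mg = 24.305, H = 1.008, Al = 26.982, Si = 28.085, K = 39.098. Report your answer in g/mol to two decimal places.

417.25 g/mol

K: 1 × 39.098 = 39.0980
Mg: 3 × 24.305 = 72.9150
Al: 1 × 26.982 = 26.9820
Si: 3 × 28.085 = 84.2550
O: 12 × 15.999 = 191.9880
H: 2 × 1.008 = 2.0160
Summing the contributions gives the formula mass.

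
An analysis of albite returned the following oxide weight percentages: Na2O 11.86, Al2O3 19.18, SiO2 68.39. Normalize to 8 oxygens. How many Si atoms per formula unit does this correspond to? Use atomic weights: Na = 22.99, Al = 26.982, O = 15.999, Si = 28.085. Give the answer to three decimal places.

Na2O (M=61.979): mol = 0.19136; Na = 0.38272, O = 0.19136.
Al2O3 (M=101.961): mol = 0.18811; Al = 0.37622, O = 0.56433.
SiO2 (M=60.083): mol = 1.13826; Si = 1.13826, O = 2.27652.
ΣO = 3.03221; factor = 8/ΣO = 2.63834.
Si apfu = 1.13826 × 2.63834 = 3.003.

3.003 Si apfu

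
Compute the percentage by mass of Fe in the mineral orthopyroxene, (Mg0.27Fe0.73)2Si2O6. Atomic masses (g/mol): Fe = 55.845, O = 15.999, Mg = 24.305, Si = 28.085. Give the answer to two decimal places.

Formula mass = 0.54×24.305 + 1.46×55.845 + 2×28.085 + 6×15.999 = 246.822 g/mol, of which 81.534 g is Fe.
So Fe makes up 81.534/246.822 = 0.3303 of the mass, i.e. 33.03%.

33.03 wt%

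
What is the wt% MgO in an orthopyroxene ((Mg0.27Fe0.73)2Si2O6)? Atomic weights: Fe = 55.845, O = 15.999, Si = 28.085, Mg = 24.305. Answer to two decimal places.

8.82 wt%

M((Mg0.27Fe0.73)2Si2O6) = 246.822 g/mol; M(MgO) = 40.304 g/mol.
Moles MgO per formula unit = 0.54 Mg ÷ 1 = 0.5400.
MgO fraction = (0.5400 × 40.304) / 246.822 = 21.764/246.822 = 0.0882.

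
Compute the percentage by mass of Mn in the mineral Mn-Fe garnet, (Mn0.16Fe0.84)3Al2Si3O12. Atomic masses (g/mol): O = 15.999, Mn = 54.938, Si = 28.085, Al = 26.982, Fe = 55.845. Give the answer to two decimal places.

M((Mn0.16Fe0.84)3Al2Si3O12) = 497.307 g/mol.
Mn contributes 0.48 × 54.938 = 26.370 g per mole.
26.370/497.307 = 0.0530 → 5.30%.

5.30 mass %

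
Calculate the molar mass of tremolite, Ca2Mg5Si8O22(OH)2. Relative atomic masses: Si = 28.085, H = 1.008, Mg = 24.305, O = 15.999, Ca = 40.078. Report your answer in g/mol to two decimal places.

812.35 g/mol

Ca: 2 × 40.078 = 80.1560
Mg: 5 × 24.305 = 121.5250
Si: 8 × 28.085 = 224.6800
O: 24 × 15.999 = 383.9760
H: 2 × 1.008 = 2.0160
Summing the contributions gives the formula mass.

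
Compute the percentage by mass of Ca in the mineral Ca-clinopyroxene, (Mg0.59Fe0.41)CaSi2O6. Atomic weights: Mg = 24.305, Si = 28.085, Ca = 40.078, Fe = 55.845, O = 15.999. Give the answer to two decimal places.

Formula mass = 0.59×24.305 + 0.41×55.845 + 1×40.078 + 2×28.085 + 6×15.999 = 229.478 g/mol, of which 40.078 g is Ca.
So Ca makes up 40.078/229.478 = 0.1746 of the mass, i.e. 17.46%.

17.46 mass %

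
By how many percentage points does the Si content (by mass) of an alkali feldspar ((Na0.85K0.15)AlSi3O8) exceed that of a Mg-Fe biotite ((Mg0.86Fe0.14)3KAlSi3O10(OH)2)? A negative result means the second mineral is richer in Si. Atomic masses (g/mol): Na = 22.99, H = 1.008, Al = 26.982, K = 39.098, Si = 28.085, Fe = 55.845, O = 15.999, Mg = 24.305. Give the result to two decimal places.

12.27 percentage points

Si in (Na0.85K0.15)AlSi3O8: molar mass 264.635 g/mol; 3×28.085 = 84.255 g → 31.84 wt%.
Si in (Mg0.86Fe0.14)3KAlSi3O10(OH)2: molar mass 430.501 g/mol; 3×28.085 = 84.255 g → 19.57 wt%.
Difference = 31.84 − 19.57 = 12.27 percentage points.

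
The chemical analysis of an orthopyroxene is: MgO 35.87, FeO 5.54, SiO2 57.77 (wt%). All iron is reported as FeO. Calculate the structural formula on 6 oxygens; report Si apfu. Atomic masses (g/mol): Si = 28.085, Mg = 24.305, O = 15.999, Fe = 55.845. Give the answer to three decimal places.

MgO: 35.87/40.304 = 0.88999 mol → 0.88999 mol Mg, 0.88999 mol O.
FeO: 5.54/71.844 = 0.07711 mol → 0.07711 mol Fe, 0.07711 mol O.
SiO2: 57.77/60.083 = 0.96150 mol → 0.96150 mol Si, 1.92300 mol O.
Total oxygen = 2.89010 mol. Normalization factor = 6/2.89010 = 2.07605.
Si per 6 O = 0.96150 × 2.07605 = 1.996.

1.996 Si apfu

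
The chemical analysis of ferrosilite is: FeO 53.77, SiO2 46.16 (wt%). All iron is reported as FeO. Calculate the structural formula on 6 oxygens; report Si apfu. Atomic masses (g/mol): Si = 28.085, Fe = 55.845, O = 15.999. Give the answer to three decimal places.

53.77 wt% FeO ÷ 71.844 g/mol = 0.74843 mol, giving 0.74843 Fe and 0.74843 O.
46.16 wt% SiO2 ÷ 60.083 g/mol = 0.76827 mol, giving 0.76827 Si and 1.53654 O.
Oxygen sums to 2.28497; scaling by 6/2.28497 = 2.62586 puts the formula on 6 O.
Si: 0.76827 × 2.62586 = 2.017 atoms per formula unit.

2.017 Si apfu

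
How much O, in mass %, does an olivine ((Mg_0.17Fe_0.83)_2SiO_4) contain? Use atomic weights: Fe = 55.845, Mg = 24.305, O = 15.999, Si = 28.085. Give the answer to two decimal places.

M((Mg_0.17Fe_0.83)_2SiO_4) = 193.047 g/mol.
O contributes 4 × 15.999 = 63.996 g per mole.
63.996/193.047 = 0.3315 → 33.15%.

33.15 mass %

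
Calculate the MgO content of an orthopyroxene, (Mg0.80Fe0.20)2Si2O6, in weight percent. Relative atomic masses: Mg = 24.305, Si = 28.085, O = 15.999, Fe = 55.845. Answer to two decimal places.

30.22 wt%

Formula mass = 213.390 g/mol.
1.60 Mg → 1.6000 mol MgO per formula unit; M(MgO) = 40.304, so MgO mass = 64.486 g.
64.486/213.390 × 100 = 30.22 wt%.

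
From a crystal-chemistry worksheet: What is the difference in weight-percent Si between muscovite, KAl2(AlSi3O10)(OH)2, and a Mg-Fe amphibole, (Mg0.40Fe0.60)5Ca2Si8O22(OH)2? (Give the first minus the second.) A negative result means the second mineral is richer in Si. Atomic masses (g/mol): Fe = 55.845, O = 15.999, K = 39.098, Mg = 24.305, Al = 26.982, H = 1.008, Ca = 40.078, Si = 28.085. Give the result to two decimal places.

-3.62 percentage points

M(KAl2(AlSi3O10)(OH)2) = 398.303 g/mol, so wt% Si = 84.255/398.303 × 100 = 21.15%.
M((Mg0.40Fe0.60)5Ca2Si8O22(OH)2) = 906.973 g/mol, so wt% Si = 224.680/906.973 × 100 = 24.77%.
21.15 − 24.77 = -3.62 pp.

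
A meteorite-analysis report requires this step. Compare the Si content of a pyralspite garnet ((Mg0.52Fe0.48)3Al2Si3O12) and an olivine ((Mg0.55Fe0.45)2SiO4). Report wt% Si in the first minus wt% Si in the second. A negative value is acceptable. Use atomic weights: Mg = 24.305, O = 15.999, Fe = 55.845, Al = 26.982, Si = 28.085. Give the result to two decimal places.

First mineral: 84.255 g Si in 448.540 g formula = 18.78 wt% Si.
Second mineral: 28.085 g Si in 169.077 g formula = 16.61 wt% Si.
18.78% − 16.61% gives a difference of 2.17 percentage points.

2.17 percentage points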